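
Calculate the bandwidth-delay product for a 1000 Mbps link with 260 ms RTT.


BDP = bandwidth * RTT
= 1000 Mbps * 260 ms
= 1000 * 1e6 * 260 / 1000 bits
= 260000000 bits
= 32500000 bytes
= 31738.2812 KB
BDP = 260000000 bits (32500000 bytes)


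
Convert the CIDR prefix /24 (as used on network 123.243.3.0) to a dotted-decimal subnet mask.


/24 means 24 network bits, 8 host bits
Binary: 11111111111111111111111100000000
Mask: 255.255.255.0


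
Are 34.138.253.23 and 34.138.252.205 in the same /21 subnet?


Mask: 255.255.248.0
34.138.253.23 AND mask = 34.138.248.0
34.138.252.205 AND mask = 34.138.248.0
Yes, same subnet (34.138.248.0)


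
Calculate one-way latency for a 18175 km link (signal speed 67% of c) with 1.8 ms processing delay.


Speed = 0.67 * 3e5 km/s = 201000 km/s
Propagation delay = 18175 / 201000 = 0.0904 s = 90.4229 ms
Processing delay = 1.8 ms
Total one-way latency = 92.2229 ms


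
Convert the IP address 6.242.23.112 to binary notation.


6 = 00000110
242 = 11110010
23 = 00010111
112 = 01110000
Binary: 00000110.11110010.00010111.01110000


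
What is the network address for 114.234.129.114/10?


IP:   01110010.11101010.10000001.01110010
Mask: 11111111.11000000.00000000.00000000
AND operation:
Net:  01110010.11000000.00000000.00000000
Network: 114.192.0.0/10


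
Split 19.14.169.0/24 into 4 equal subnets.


New prefix = 24 + 2 = 26
Each subnet has 64 addresses
  19.14.169.0/26
  19.14.169.64/26
  19.14.169.128/26
  19.14.169.192/26
Subnets: 19.14.169.0/26, 19.14.169.64/26, 19.14.169.128/26, 19.14.169.192/26


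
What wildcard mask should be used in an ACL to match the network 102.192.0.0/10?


Subnet mask: 255.192.0.0
Wildcard = 255.255.255.255 - subnet mask
255 - 255 = 0
255 - 192 = 63
255 - 0 = 255
255 - 0 = 255
Wildcard: 0.63.255.255


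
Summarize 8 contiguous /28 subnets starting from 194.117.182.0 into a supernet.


Original prefix: /28
Number of subnets: 8 = 2^3
New prefix = 28 - 3 = 25
Supernet: 194.117.182.0/25


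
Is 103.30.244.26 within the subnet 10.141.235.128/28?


Subnet network: 10.141.235.128
Test IP AND mask: 103.30.244.16
No, 103.30.244.26 is not in 10.141.235.128/28


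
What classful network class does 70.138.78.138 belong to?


First octet: 70
Binary: 01000110
0xxxxxxx -> Class A (1-126)
Class A, default mask 255.0.0.0 (/8)


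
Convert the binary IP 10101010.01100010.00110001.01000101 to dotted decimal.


10101010 = 170
01100010 = 98
00110001 = 49
01000101 = 69
IP: 170.98.49.69


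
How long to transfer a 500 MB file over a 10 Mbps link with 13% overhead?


Effective throughput = 10 * (1 - 13/100) = 8.7 Mbps
File size in Mb = 500 * 8 = 4000 Mb
Time = 4000 / 8.7
Time = 459.7701 seconds


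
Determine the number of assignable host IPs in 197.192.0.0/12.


Host bits = 32 - 12 = 20
Total addresses = 2^20 = 1048576
Usable = total - 2 (network and broadcast)
Usable hosts: 1048574


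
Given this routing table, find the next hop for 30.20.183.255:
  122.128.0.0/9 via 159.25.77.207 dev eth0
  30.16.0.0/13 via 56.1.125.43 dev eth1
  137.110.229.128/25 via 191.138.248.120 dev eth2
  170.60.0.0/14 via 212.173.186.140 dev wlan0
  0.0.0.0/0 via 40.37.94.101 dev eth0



Longest prefix match for 30.20.183.255:
  /9 122.128.0.0: no
  /13 30.16.0.0: MATCH
  /25 137.110.229.128: no
  /14 170.60.0.0: no
  /0 0.0.0.0: MATCH
Selected: next-hop 56.1.125.43 via eth1 (matched /13)


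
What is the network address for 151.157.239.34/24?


IP:   10010111.10011101.11101111.00100010
Mask: 11111111.11111111.11111111.00000000
AND operation:
Net:  10010111.10011101.11101111.00000000
Network: 151.157.239.0/24


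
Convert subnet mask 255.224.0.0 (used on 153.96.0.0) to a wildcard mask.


Subnet mask: 255.224.0.0
Wildcard = 255.255.255.255 - subnet mask
255 - 255 = 0
255 - 224 = 31
255 - 0 = 255
255 - 0 = 255
Wildcard: 0.31.255.255


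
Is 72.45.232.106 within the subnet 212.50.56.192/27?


Subnet network: 212.50.56.192
Test IP AND mask: 72.45.232.96
No, 72.45.232.106 is not in 212.50.56.192/27


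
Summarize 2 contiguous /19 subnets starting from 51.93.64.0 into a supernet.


Original prefix: /19
Number of subnets: 2 = 2^1
New prefix = 19 - 1 = 18
Supernet: 51.93.64.0/18


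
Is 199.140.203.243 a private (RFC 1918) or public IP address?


RFC 1918 private ranges:
  10.0.0.0/8 (10.0.0.0 - 10.255.255.255)
  172.16.0.0/12 (172.16.0.0 - 172.31.255.255)
  192.168.0.0/16 (192.168.0.0 - 192.168.255.255)
Public (not in any RFC 1918 range)


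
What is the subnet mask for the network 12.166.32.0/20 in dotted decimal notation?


/20 means 20 network bits, 12 host bits
Binary: 11111111111111111111000000000000
Mask: 255.255.240.0


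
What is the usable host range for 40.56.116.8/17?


Network: 40.56.0.0
Broadcast: 40.56.127.255
First usable = network + 1
Last usable = broadcast - 1
Range: 40.56.0.1 to 40.56.127.254


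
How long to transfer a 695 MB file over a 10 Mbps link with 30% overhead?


Effective throughput = 10 * (1 - 30/100) = 7 Mbps
File size in Mb = 695 * 8 = 5560 Mb
Time = 5560 / 7
Time = 794.2857 seconds


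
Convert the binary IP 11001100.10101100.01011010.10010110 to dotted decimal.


11001100 = 204
10101100 = 172
01011010 = 90
10010110 = 150
IP: 204.172.90.150


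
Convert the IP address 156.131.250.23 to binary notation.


156 = 10011100
131 = 10000011
250 = 11111010
23 = 00010111
Binary: 10011100.10000011.11111010.00010111


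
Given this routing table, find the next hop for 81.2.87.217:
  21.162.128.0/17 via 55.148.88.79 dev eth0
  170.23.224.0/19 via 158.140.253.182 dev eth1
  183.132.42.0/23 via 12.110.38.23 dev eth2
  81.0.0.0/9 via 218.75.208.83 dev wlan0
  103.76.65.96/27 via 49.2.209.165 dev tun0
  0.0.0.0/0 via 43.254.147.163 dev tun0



Longest prefix match for 81.2.87.217:
  /17 21.162.128.0: no
  /19 170.23.224.0: no
  /23 183.132.42.0: no
  /9 81.0.0.0: MATCH
  /27 103.76.65.96: no
  /0 0.0.0.0: MATCH
Selected: next-hop 218.75.208.83 via wlan0 (matched /9)


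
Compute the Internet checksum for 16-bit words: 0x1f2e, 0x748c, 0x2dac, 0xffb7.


Sum all words (with carry folding):
+ 0x1f2e = 0x1f2e
+ 0x748c = 0x93ba
+ 0x2dac = 0xc166
+ 0xffb7 = 0xc11e
One's complement: ~0xc11e
Checksum = 0x3ee1


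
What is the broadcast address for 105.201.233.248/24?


Network: 105.201.233.0/24
Host bits = 8
Set all host bits to 1:
Broadcast: 105.201.233.255


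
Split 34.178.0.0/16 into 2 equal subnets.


New prefix = 16 + 1 = 17
Each subnet has 32768 addresses
  34.178.0.0/17
  34.178.128.0/17
Subnets: 34.178.0.0/17, 34.178.128.0/17


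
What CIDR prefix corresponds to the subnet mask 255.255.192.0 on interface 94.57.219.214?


Binary: 11111111.11111111.11000000.00000000
Count leading 1s
Prefix: /18


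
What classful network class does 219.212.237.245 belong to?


First octet: 219
Binary: 11011011
110xxxxx -> Class C (192-223)
Class C, default mask 255.255.255.0 (/24)


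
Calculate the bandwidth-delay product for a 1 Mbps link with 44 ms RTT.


BDP = bandwidth * RTT
= 1 Mbps * 44 ms
= 1 * 1e6 * 44 / 1000 bits
= 44000 bits
= 5500 bytes
= 5.3711 KB
BDP = 44000 bits (5500 bytes)


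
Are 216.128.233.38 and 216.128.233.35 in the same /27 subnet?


Mask: 255.255.255.224
216.128.233.38 AND mask = 216.128.233.32
216.128.233.35 AND mask = 216.128.233.32
Yes, same subnet (216.128.233.32)


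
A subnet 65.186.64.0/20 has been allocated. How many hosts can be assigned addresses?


Host bits = 32 - 20 = 12
Total addresses = 2^12 = 4096
Usable = total - 2 (network and broadcast)
Usable hosts: 4094


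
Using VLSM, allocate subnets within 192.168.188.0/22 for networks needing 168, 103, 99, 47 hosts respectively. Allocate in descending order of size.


168 hosts -> /24 (254 usable): 192.168.188.0/24
103 hosts -> /25 (126 usable): 192.168.189.0/25
99 hosts -> /25 (126 usable): 192.168.189.128/25
47 hosts -> /26 (62 usable): 192.168.190.0/26
Allocation: 192.168.188.0/24 (168 hosts, 254 usable); 192.168.189.0/25 (103 hosts, 126 usable); 192.168.189.128/25 (99 hosts, 126 usable); 192.168.190.0/26 (47 hosts, 62 usable)


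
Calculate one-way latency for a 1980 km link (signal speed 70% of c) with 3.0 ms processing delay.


Speed = 0.7 * 3e5 km/s = 210000 km/s
Propagation delay = 1980 / 210000 = 0.0094 s = 9.4286 ms
Processing delay = 3.0 ms
Total one-way latency = 12.4286 ms


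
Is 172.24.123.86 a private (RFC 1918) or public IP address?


RFC 1918 private ranges:
  10.0.0.0/8 (10.0.0.0 - 10.255.255.255)
  172.16.0.0/12 (172.16.0.0 - 172.31.255.255)
  192.168.0.0/16 (192.168.0.0 - 192.168.255.255)
Private (in 172.16.0.0/12)


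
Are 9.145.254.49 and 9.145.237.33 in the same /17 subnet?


Mask: 255.255.128.0
9.145.254.49 AND mask = 9.145.128.0
9.145.237.33 AND mask = 9.145.128.0
Yes, same subnet (9.145.128.0)


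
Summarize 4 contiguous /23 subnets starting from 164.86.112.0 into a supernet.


Original prefix: /23
Number of subnets: 4 = 2^2
New prefix = 23 - 2 = 21
Supernet: 164.86.112.0/21


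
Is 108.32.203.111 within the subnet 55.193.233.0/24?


Subnet network: 55.193.233.0
Test IP AND mask: 108.32.203.0
No, 108.32.203.111 is not in 55.193.233.0/24


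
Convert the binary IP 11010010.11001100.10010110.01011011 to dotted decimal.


11010010 = 210
11001100 = 204
10010110 = 150
01011011 = 91
IP: 210.204.150.91


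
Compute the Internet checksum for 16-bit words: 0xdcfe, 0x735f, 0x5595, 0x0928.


Sum all words (with carry folding):
+ 0xdcfe = 0xdcfe
+ 0x735f = 0x505e
+ 0x5595 = 0xa5f3
+ 0x0928 = 0xaf1b
One's complement: ~0xaf1b
Checksum = 0x50e4


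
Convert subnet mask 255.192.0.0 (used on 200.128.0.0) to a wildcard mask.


Subnet mask: 255.192.0.0
Wildcard = 255.255.255.255 - subnet mask
255 - 255 = 0
255 - 192 = 63
255 - 0 = 255
255 - 0 = 255
Wildcard: 0.63.255.255


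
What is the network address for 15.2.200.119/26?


IP:   00001111.00000010.11001000.01110111
Mask: 11111111.11111111.11111111.11000000
AND operation:
Net:  00001111.00000010.11001000.01000000
Network: 15.2.200.64/26


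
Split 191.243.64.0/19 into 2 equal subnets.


New prefix = 19 + 1 = 20
Each subnet has 4096 addresses
  191.243.64.0/20
  191.243.80.0/20
Subnets: 191.243.64.0/20, 191.243.80.0/20


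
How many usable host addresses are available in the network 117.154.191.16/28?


Host bits = 32 - 28 = 4
Total addresses = 2^4 = 16
Usable = total - 2 (network and broadcast)
Usable hosts: 14


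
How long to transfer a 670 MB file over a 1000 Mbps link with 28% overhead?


Effective throughput = 1000 * (1 - 28/100) = 720 Mbps
File size in Mb = 670 * 8 = 5360 Mb
Time = 5360 / 720
Time = 7.4444 seconds


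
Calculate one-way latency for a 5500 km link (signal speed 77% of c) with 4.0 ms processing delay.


Speed = 0.77 * 3e5 km/s = 231000 km/s
Propagation delay = 5500 / 231000 = 0.0238 s = 23.8095 ms
Processing delay = 4.0 ms
Total one-way latency = 27.8095 ms


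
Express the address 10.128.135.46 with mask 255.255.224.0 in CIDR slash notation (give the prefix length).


Binary: 11111111.11111111.11100000.00000000
Count leading 1s
Prefix: /19


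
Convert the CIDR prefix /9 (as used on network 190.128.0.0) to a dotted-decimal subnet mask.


/9 means 9 network bits, 23 host bits
Binary: 11111111100000000000000000000000
Mask: 255.128.0.0


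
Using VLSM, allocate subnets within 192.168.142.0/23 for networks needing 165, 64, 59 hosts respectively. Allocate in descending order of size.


165 hosts -> /24 (254 usable): 192.168.142.0/24
64 hosts -> /25 (126 usable): 192.168.143.0/25
59 hosts -> /26 (62 usable): 192.168.143.128/26
Allocation: 192.168.142.0/24 (165 hosts, 254 usable); 192.168.143.0/25 (64 hosts, 126 usable); 192.168.143.128/26 (59 hosts, 62 usable)


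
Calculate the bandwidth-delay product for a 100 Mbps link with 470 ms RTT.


BDP = bandwidth * RTT
= 100 Mbps * 470 ms
= 100 * 1e6 * 470 / 1000 bits
= 47000000 bits
= 5875000 bytes
= 5737.3047 KB
BDP = 47000000 bits (5875000 bytes)


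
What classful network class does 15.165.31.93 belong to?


First octet: 15
Binary: 00001111
0xxxxxxx -> Class A (1-126)
Class A, default mask 255.0.0.0 (/8)


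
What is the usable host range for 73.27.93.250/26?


Network: 73.27.93.192
Broadcast: 73.27.93.255
First usable = network + 1
Last usable = broadcast - 1
Range: 73.27.93.193 to 73.27.93.254


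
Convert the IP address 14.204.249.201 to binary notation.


14 = 00001110
204 = 11001100
249 = 11111001
201 = 11001001
Binary: 00001110.11001100.11111001.11001001


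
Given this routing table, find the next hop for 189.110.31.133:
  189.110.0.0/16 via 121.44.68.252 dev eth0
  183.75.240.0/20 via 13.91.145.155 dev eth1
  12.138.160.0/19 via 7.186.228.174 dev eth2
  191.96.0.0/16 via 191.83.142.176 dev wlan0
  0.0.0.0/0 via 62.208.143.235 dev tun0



Longest prefix match for 189.110.31.133:
  /16 189.110.0.0: MATCH
  /20 183.75.240.0: no
  /19 12.138.160.0: no
  /16 191.96.0.0: no
  /0 0.0.0.0: MATCH
Selected: next-hop 121.44.68.252 via eth0 (matched /16)


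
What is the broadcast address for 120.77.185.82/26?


Network: 120.77.185.64/26
Host bits = 6
Set all host bits to 1:
Broadcast: 120.77.185.127


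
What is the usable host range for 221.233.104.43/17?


Network: 221.233.0.0
Broadcast: 221.233.127.255
First usable = network + 1
Last usable = broadcast - 1
Range: 221.233.0.1 to 221.233.127.254


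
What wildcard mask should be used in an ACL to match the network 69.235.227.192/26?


Subnet mask: 255.255.255.192
Wildcard = 255.255.255.255 - subnet mask
255 - 255 = 0
255 - 255 = 0
255 - 255 = 0
255 - 192 = 63
Wildcard: 0.0.0.63


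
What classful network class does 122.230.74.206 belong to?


First octet: 122
Binary: 01111010
0xxxxxxx -> Class A (1-126)
Class A, default mask 255.0.0.0 (/8)


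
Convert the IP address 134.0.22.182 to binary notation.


134 = 10000110
0 = 00000000
22 = 00010110
182 = 10110110
Binary: 10000110.00000000.00010110.10110110


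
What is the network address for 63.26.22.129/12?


IP:   00111111.00011010.00010110.10000001
Mask: 11111111.11110000.00000000.00000000
AND operation:
Net:  00111111.00010000.00000000.00000000
Network: 63.16.0.0/12


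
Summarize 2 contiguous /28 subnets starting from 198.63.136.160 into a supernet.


Original prefix: /28
Number of subnets: 2 = 2^1
New prefix = 28 - 1 = 27
Supernet: 198.63.136.160/27


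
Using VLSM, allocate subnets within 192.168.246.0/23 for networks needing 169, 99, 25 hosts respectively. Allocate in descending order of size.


169 hosts -> /24 (254 usable): 192.168.246.0/24
99 hosts -> /25 (126 usable): 192.168.247.0/25
25 hosts -> /27 (30 usable): 192.168.247.128/27
Allocation: 192.168.246.0/24 (169 hosts, 254 usable); 192.168.247.0/25 (99 hosts, 126 usable); 192.168.247.128/27 (25 hosts, 30 usable)


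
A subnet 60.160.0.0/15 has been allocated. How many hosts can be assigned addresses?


Host bits = 32 - 15 = 17
Total addresses = 2^17 = 131072
Usable = total - 2 (network and broadcast)
Usable hosts: 131070


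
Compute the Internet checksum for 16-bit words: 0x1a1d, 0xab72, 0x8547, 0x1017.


Sum all words (with carry folding):
+ 0x1a1d = 0x1a1d
+ 0xab72 = 0xc58f
+ 0x8547 = 0x4ad7
+ 0x1017 = 0x5aee
One's complement: ~0x5aee
Checksum = 0xa511


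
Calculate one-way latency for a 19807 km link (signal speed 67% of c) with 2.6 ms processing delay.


Speed = 0.67 * 3e5 km/s = 201000 km/s
Propagation delay = 19807 / 201000 = 0.0985 s = 98.5423 ms
Processing delay = 2.6 ms
Total one-way latency = 101.1423 ms


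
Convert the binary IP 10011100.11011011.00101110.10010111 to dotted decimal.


10011100 = 156
11011011 = 219
00101110 = 46
10010111 = 151
IP: 156.219.46.151


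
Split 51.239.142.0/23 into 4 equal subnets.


New prefix = 23 + 2 = 25
Each subnet has 128 addresses
  51.239.142.0/25
  51.239.142.128/25
  51.239.143.0/25
  51.239.143.128/25
Subnets: 51.239.142.0/25, 51.239.142.128/25, 51.239.143.0/25, 51.239.143.128/25


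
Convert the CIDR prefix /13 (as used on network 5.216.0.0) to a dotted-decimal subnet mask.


/13 means 13 network bits, 19 host bits
Binary: 11111111111110000000000000000000
Mask: 255.248.0.0


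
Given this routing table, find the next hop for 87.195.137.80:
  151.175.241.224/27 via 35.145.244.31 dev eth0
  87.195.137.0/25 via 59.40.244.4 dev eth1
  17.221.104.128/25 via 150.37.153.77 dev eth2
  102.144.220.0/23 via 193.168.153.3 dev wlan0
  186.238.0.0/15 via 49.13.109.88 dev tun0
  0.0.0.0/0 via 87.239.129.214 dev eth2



Longest prefix match for 87.195.137.80:
  /27 151.175.241.224: no
  /25 87.195.137.0: MATCH
  /25 17.221.104.128: no
  /23 102.144.220.0: no
  /15 186.238.0.0: no
  /0 0.0.0.0: MATCH
Selected: next-hop 59.40.244.4 via eth1 (matched /25)


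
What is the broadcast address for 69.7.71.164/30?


Network: 69.7.71.164/30
Host bits = 2
Set all host bits to 1:
Broadcast: 69.7.71.167


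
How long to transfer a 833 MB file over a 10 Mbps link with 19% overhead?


Effective throughput = 10 * (1 - 19/100) = 8.1 Mbps
File size in Mb = 833 * 8 = 6664 Mb
Time = 6664 / 8.1
Time = 822.716 seconds


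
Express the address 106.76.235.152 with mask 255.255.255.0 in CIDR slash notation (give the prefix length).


Binary: 11111111.11111111.11111111.00000000
Count leading 1s
Prefix: /24


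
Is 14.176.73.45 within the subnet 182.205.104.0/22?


Subnet network: 182.205.104.0
Test IP AND mask: 14.176.72.0
No, 14.176.73.45 is not in 182.205.104.0/22


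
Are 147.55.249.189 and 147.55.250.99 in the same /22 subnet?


Mask: 255.255.252.0
147.55.249.189 AND mask = 147.55.248.0
147.55.250.99 AND mask = 147.55.248.0
Yes, same subnet (147.55.248.0)


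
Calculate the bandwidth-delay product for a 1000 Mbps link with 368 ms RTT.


BDP = bandwidth * RTT
= 1000 Mbps * 368 ms
= 1000 * 1e6 * 368 / 1000 bits
= 368000000 bits
= 46000000 bytes
= 44921.875 KB
BDP = 368000000 bits (46000000 bytes)


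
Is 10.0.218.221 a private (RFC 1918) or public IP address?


RFC 1918 private ranges:
  10.0.0.0/8 (10.0.0.0 - 10.255.255.255)
  172.16.0.0/12 (172.16.0.0 - 172.31.255.255)
  192.168.0.0/16 (192.168.0.0 - 192.168.255.255)
Private (in 10.0.0.0/8)


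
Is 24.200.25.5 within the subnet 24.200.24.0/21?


Subnet network: 24.200.24.0
Test IP AND mask: 24.200.24.0
Yes, 24.200.25.5 is in 24.200.24.0/21


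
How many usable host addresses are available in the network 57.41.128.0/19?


Host bits = 32 - 19 = 13
Total addresses = 2^13 = 8192
Usable = total - 2 (network and broadcast)
Usable hosts: 8190


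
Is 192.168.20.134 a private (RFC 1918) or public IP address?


RFC 1918 private ranges:
  10.0.0.0/8 (10.0.0.0 - 10.255.255.255)
  172.16.0.0/12 (172.16.0.0 - 172.31.255.255)
  192.168.0.0/16 (192.168.0.0 - 192.168.255.255)
Private (in 192.168.0.0/16)


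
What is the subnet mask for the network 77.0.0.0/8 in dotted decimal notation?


/8 means 8 network bits, 24 host bits
Binary: 11111111000000000000000000000000
Mask: 255.0.0.0


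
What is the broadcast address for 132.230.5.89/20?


Network: 132.230.0.0/20
Host bits = 12
Set all host bits to 1:
Broadcast: 132.230.15.255


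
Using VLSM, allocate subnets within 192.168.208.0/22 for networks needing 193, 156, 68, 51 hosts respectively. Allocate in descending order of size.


193 hosts -> /24 (254 usable): 192.168.208.0/24
156 hosts -> /24 (254 usable): 192.168.209.0/24
68 hosts -> /25 (126 usable): 192.168.210.0/25
51 hosts -> /26 (62 usable): 192.168.210.128/26
Allocation: 192.168.208.0/24 (193 hosts, 254 usable); 192.168.209.0/24 (156 hosts, 254 usable); 192.168.210.0/25 (68 hosts, 126 usable); 192.168.210.128/26 (51 hosts, 62 usable)


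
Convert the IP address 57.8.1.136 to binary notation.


57 = 00111001
8 = 00001000
1 = 00000001
136 = 10001000
Binary: 00111001.00001000.00000001.10001000


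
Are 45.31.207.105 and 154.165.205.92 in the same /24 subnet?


Mask: 255.255.255.0
45.31.207.105 AND mask = 45.31.207.0
154.165.205.92 AND mask = 154.165.205.0
No, different subnets (45.31.207.0 vs 154.165.205.0)


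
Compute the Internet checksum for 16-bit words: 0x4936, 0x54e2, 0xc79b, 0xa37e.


Sum all words (with carry folding):
+ 0x4936 = 0x4936
+ 0x54e2 = 0x9e18
+ 0xc79b = 0x65b4
+ 0xa37e = 0x0933
One's complement: ~0x0933
Checksum = 0xf6cc


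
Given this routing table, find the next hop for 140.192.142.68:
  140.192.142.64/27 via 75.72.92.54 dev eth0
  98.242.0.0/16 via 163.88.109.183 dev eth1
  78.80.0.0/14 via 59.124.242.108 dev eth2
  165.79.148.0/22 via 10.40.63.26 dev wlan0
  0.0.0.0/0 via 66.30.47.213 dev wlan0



Longest prefix match for 140.192.142.68:
  /27 140.192.142.64: MATCH
  /16 98.242.0.0: no
  /14 78.80.0.0: no
  /22 165.79.148.0: no
  /0 0.0.0.0: MATCH
Selected: next-hop 75.72.92.54 via eth0 (matched /27)


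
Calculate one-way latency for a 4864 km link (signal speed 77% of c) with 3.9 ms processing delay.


Speed = 0.77 * 3e5 km/s = 231000 km/s
Propagation delay = 4864 / 231000 = 0.0211 s = 21.0563 ms
Processing delay = 3.9 ms
Total one-way latency = 24.9563 ms


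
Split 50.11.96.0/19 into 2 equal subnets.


New prefix = 19 + 1 = 20
Each subnet has 4096 addresses
  50.11.96.0/20
  50.11.112.0/20
Subnets: 50.11.96.0/20, 50.11.112.0/20


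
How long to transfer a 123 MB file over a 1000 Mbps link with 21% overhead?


Effective throughput = 1000 * (1 - 21/100) = 790 Mbps
File size in Mb = 123 * 8 = 984 Mb
Time = 984 / 790
Time = 1.2456 seconds


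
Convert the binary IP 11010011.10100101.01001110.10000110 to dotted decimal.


11010011 = 211
10100101 = 165
01001110 = 78
10000110 = 134
IP: 211.165.78.134


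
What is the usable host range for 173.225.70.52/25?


Network: 173.225.70.0
Broadcast: 173.225.70.127
First usable = network + 1
Last usable = broadcast - 1
Range: 173.225.70.1 to 173.225.70.126


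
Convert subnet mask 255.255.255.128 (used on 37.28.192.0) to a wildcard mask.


Subnet mask: 255.255.255.128
Wildcard = 255.255.255.255 - subnet mask
255 - 255 = 0
255 - 255 = 0
255 - 255 = 0
255 - 128 = 127
Wildcard: 0.0.0.127


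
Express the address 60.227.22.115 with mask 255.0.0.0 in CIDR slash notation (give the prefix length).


Binary: 11111111.00000000.00000000.00000000
Count leading 1s
Prefix: /8


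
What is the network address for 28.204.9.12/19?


IP:   00011100.11001100.00001001.00001100
Mask: 11111111.11111111.11100000.00000000
AND operation:
Net:  00011100.11001100.00000000.00000000
Network: 28.204.0.0/19


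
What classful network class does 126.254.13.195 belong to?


First octet: 126
Binary: 01111110
0xxxxxxx -> Class A (1-126)
Class A, default mask 255.0.0.0 (/8)


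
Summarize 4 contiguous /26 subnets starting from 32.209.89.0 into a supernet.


Original prefix: /26
Number of subnets: 4 = 2^2
New prefix = 26 - 2 = 24
Supernet: 32.209.89.0/24


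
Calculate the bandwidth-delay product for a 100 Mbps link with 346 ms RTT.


BDP = bandwidth * RTT
= 100 Mbps * 346 ms
= 100 * 1e6 * 346 / 1000 bits
= 34600000 bits
= 4325000 bytes
= 4223.6328 KB
BDP = 34600000 bits (4325000 bytes)


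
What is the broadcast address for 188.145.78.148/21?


Network: 188.145.72.0/21
Host bits = 11
Set all host bits to 1:
Broadcast: 188.145.79.255


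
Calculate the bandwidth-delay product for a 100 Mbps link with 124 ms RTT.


BDP = bandwidth * RTT
= 100 Mbps * 124 ms
= 100 * 1e6 * 124 / 1000 bits
= 12400000 bits
= 1550000 bytes
= 1513.6719 KB
BDP = 12400000 bits (1550000 bytes)


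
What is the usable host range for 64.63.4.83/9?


Network: 64.0.0.0
Broadcast: 64.127.255.255
First usable = network + 1
Last usable = broadcast - 1
Range: 64.0.0.1 to 64.127.255.254


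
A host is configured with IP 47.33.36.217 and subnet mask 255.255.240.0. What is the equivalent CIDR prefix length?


Binary: 11111111.11111111.11110000.00000000
Count leading 1s
Prefix: /20


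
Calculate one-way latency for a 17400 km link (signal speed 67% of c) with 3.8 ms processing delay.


Speed = 0.67 * 3e5 km/s = 201000 km/s
Propagation delay = 17400 / 201000 = 0.0866 s = 86.5672 ms
Processing delay = 3.8 ms
Total one-way latency = 90.3672 ms


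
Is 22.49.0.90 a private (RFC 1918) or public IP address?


RFC 1918 private ranges:
  10.0.0.0/8 (10.0.0.0 - 10.255.255.255)
  172.16.0.0/12 (172.16.0.0 - 172.31.255.255)
  192.168.0.0/16 (192.168.0.0 - 192.168.255.255)
Public (not in any RFC 1918 range)


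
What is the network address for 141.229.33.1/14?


IP:   10001101.11100101.00100001.00000001
Mask: 11111111.11111100.00000000.00000000
AND operation:
Net:  10001101.11100100.00000000.00000000
Network: 141.228.0.0/14


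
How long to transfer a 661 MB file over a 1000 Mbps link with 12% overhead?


Effective throughput = 1000 * (1 - 12/100) = 880 Mbps
File size in Mb = 661 * 8 = 5288 Mb
Time = 5288 / 880
Time = 6.0091 seconds


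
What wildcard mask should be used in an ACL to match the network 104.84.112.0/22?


Subnet mask: 255.255.252.0
Wildcard = 255.255.255.255 - subnet mask
255 - 255 = 0
255 - 255 = 0
255 - 252 = 3
255 - 0 = 255
Wildcard: 0.0.3.255


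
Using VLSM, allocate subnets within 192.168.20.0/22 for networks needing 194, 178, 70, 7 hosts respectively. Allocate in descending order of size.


194 hosts -> /24 (254 usable): 192.168.20.0/24
178 hosts -> /24 (254 usable): 192.168.21.0/24
70 hosts -> /25 (126 usable): 192.168.22.0/25
7 hosts -> /28 (14 usable): 192.168.22.128/28
Allocation: 192.168.20.0/24 (194 hosts, 254 usable); 192.168.21.0/24 (178 hosts, 254 usable); 192.168.22.0/25 (70 hosts, 126 usable); 192.168.22.128/28 (7 hosts, 14 usable)


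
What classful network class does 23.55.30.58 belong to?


First octet: 23
Binary: 00010111
0xxxxxxx -> Class A (1-126)
Class A, default mask 255.0.0.0 (/8)


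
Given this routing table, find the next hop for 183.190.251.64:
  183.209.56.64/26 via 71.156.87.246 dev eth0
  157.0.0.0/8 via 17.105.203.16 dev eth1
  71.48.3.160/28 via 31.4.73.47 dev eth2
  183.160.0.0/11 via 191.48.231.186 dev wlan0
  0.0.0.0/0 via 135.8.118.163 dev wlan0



Longest prefix match for 183.190.251.64:
  /26 183.209.56.64: no
  /8 157.0.0.0: no
  /28 71.48.3.160: no
  /11 183.160.0.0: MATCH
  /0 0.0.0.0: MATCH
Selected: next-hop 191.48.231.186 via wlan0 (matched /11)


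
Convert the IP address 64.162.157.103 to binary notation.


64 = 01000000
162 = 10100010
157 = 10011101
103 = 01100111
Binary: 01000000.10100010.10011101.01100111


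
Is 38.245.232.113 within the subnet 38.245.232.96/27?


Subnet network: 38.245.232.96
Test IP AND mask: 38.245.232.96
Yes, 38.245.232.113 is in 38.245.232.96/27


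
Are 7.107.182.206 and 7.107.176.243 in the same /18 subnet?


Mask: 255.255.192.0
7.107.182.206 AND mask = 7.107.128.0
7.107.176.243 AND mask = 7.107.128.0
Yes, same subnet (7.107.128.0)


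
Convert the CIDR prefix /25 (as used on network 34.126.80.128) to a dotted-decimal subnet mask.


/25 means 25 network bits, 7 host bits
Binary: 11111111111111111111111110000000
Mask: 255.255.255.128


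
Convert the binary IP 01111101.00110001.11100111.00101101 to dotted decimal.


01111101 = 125
00110001 = 49
11100111 = 231
00101101 = 45
IP: 125.49.231.45


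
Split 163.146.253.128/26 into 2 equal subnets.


New prefix = 26 + 1 = 27
Each subnet has 32 addresses
  163.146.253.128/27
  163.146.253.160/27
Subnets: 163.146.253.128/27, 163.146.253.160/27


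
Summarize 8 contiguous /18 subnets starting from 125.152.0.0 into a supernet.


Original prefix: /18
Number of subnets: 8 = 2^3
New prefix = 18 - 3 = 15
Supernet: 125.152.0.0/15


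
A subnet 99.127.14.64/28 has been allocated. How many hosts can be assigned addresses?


Host bits = 32 - 28 = 4
Total addresses = 2^4 = 16
Usable = total - 2 (network and broadcast)
Usable hosts: 14


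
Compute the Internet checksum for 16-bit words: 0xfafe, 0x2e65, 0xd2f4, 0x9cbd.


Sum all words (with carry folding):
+ 0xfafe = 0xfafe
+ 0x2e65 = 0x2964
+ 0xd2f4 = 0xfc58
+ 0x9cbd = 0x9916
One's complement: ~0x9916
Checksum = 0x66e9


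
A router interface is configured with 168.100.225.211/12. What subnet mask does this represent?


/12 means 12 network bits, 20 host bits
Binary: 11111111111100000000000000000000
Mask: 255.240.0.0


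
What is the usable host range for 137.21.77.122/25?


Network: 137.21.77.0
Broadcast: 137.21.77.127
First usable = network + 1
Last usable = broadcast - 1
Range: 137.21.77.1 to 137.21.77.126


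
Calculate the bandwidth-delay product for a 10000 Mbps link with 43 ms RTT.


BDP = bandwidth * RTT
= 10000 Mbps * 43 ms
= 10000 * 1e6 * 43 / 1000 bits
= 430000000 bits
= 53750000 bytes
= 52490.2344 KB
BDP = 430000000 bits (53750000 bytes)


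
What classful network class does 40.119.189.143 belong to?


First octet: 40
Binary: 00101000
0xxxxxxx -> Class A (1-126)
Class A, default mask 255.0.0.0 (/8)


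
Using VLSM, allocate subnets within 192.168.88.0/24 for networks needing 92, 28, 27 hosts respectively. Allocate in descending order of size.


92 hosts -> /25 (126 usable): 192.168.88.0/25
28 hosts -> /27 (30 usable): 192.168.88.128/27
27 hosts -> /27 (30 usable): 192.168.88.160/27
Allocation: 192.168.88.0/25 (92 hosts, 126 usable); 192.168.88.128/27 (28 hosts, 30 usable); 192.168.88.160/27 (27 hosts, 30 usable)


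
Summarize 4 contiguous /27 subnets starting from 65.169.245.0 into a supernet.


Original prefix: /27
Number of subnets: 4 = 2^2
New prefix = 27 - 2 = 25
Supernet: 65.169.245.0/25


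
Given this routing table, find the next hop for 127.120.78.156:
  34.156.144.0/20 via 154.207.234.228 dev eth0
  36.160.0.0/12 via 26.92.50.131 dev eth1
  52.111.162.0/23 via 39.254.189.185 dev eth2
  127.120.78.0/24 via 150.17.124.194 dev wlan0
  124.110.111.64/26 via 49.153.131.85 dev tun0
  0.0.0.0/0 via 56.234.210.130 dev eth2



Longest prefix match for 127.120.78.156:
  /20 34.156.144.0: no
  /12 36.160.0.0: no
  /23 52.111.162.0: no
  /24 127.120.78.0: MATCH
  /26 124.110.111.64: no
  /0 0.0.0.0: MATCH
Selected: next-hop 150.17.124.194 via wlan0 (matched /24)


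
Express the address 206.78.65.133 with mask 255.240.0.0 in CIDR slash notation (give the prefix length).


Binary: 11111111.11110000.00000000.00000000
Count leading 1s
Prefix: /12


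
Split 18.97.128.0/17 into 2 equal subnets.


New prefix = 17 + 1 = 18
Each subnet has 16384 addresses
  18.97.128.0/18
  18.97.192.0/18
Subnets: 18.97.128.0/18, 18.97.192.0/18


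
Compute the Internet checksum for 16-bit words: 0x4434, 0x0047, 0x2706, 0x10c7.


Sum all words (with carry folding):
+ 0x4434 = 0x4434
+ 0x0047 = 0x447b
+ 0x2706 = 0x6b81
+ 0x10c7 = 0x7c48
One's complement: ~0x7c48
Checksum = 0x83b7


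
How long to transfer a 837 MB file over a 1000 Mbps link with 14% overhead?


Effective throughput = 1000 * (1 - 14/100) = 860 Mbps
File size in Mb = 837 * 8 = 6696 Mb
Time = 6696 / 860
Time = 7.786 seconds


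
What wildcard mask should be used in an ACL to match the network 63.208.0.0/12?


Subnet mask: 255.240.0.0
Wildcard = 255.255.255.255 - subnet mask
255 - 255 = 0
255 - 240 = 15
255 - 0 = 255
255 - 0 = 255
Wildcard: 0.15.255.255


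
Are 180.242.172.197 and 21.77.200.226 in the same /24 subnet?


Mask: 255.255.255.0
180.242.172.197 AND mask = 180.242.172.0
21.77.200.226 AND mask = 21.77.200.0
No, different subnets (180.242.172.0 vs 21.77.200.0)


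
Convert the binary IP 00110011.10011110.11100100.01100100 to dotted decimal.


00110011 = 51
10011110 = 158
11100100 = 228
01100100 = 100
IP: 51.158.228.100


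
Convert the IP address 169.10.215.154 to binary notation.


169 = 10101001
10 = 00001010
215 = 11010111
154 = 10011010
Binary: 10101001.00001010.11010111.10011010


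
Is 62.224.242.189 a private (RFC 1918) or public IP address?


RFC 1918 private ranges:
  10.0.0.0/8 (10.0.0.0 - 10.255.255.255)
  172.16.0.0/12 (172.16.0.0 - 172.31.255.255)
  192.168.0.0/16 (192.168.0.0 - 192.168.255.255)
Public (not in any RFC 1918 range)


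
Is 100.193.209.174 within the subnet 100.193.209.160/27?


Subnet network: 100.193.209.160
Test IP AND mask: 100.193.209.160
Yes, 100.193.209.174 is in 100.193.209.160/27


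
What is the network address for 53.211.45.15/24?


IP:   00110101.11010011.00101101.00001111
Mask: 11111111.11111111.11111111.00000000
AND operation:
Net:  00110101.11010011.00101101.00000000
Network: 53.211.45.0/24


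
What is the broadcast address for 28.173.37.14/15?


Network: 28.172.0.0/15
Host bits = 17
Set all host bits to 1:
Broadcast: 28.173.255.255


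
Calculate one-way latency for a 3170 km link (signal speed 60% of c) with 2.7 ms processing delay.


Speed = 0.6 * 3e5 km/s = 180000 km/s
Propagation delay = 3170 / 180000 = 0.0176 s = 17.6111 ms
Processing delay = 2.7 ms
Total one-way latency = 20.3111 ms


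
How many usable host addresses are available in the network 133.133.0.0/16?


Host bits = 32 - 16 = 16
Total addresses = 2^16 = 65536
Usable = total - 2 (network and broadcast)
Usable hosts: 65534


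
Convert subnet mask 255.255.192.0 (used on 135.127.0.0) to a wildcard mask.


Subnet mask: 255.255.192.0
Wildcard = 255.255.255.255 - subnet mask
255 - 255 = 0
255 - 255 = 0
255 - 192 = 63
255 - 0 = 255
Wildcard: 0.0.63.255


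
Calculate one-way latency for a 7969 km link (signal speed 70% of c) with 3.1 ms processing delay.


Speed = 0.7 * 3e5 km/s = 210000 km/s
Propagation delay = 7969 / 210000 = 0.0379 s = 37.9476 ms
Processing delay = 3.1 ms
Total one-way latency = 41.0476 ms


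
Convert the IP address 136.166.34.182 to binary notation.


136 = 10001000
166 = 10100110
34 = 00100010
182 = 10110110
Binary: 10001000.10100110.00100010.10110110


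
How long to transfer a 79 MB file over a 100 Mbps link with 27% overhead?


Effective throughput = 100 * (1 - 27/100) = 73 Mbps
File size in Mb = 79 * 8 = 632 Mb
Time = 632 / 73
Time = 8.6575 seconds


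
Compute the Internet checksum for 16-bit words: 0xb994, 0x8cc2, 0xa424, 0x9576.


Sum all words (with carry folding):
+ 0xb994 = 0xb994
+ 0x8cc2 = 0x4657
+ 0xa424 = 0xea7b
+ 0x9576 = 0x7ff2
One's complement: ~0x7ff2
Checksum = 0x800d


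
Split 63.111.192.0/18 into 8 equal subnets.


New prefix = 18 + 3 = 21
Each subnet has 2048 addresses
  63.111.192.0/21
  63.111.200.0/21
  63.111.208.0/21
  63.111.216.0/21
  63.111.224.0/21
  63.111.232.0/21
  63.111.240.0/21
  63.111.248.0/21
Subnets: 63.111.192.0/21, 63.111.200.0/21, 63.111.208.0/21, 63.111.216.0/21, 63.111.224.0/21, 63.111.232.0/21, 63.111.240.0/21, 63.111.248.0/21


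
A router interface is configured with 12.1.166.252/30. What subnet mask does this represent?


/30 means 30 network bits, 2 host bits
Binary: 11111111111111111111111111111100
Mask: 255.255.255.252


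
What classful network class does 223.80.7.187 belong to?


First octet: 223
Binary: 11011111
110xxxxx -> Class C (192-223)
Class C, default mask 255.255.255.0 (/24)


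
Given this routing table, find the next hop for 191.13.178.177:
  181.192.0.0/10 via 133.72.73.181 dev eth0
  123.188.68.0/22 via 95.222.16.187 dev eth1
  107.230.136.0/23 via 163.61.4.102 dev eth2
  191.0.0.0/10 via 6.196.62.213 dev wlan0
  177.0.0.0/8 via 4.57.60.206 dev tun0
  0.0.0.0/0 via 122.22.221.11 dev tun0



Longest prefix match for 191.13.178.177:
  /10 181.192.0.0: no
  /22 123.188.68.0: no
  /23 107.230.136.0: no
  /10 191.0.0.0: MATCH
  /8 177.0.0.0: no
  /0 0.0.0.0: MATCH
Selected: next-hop 6.196.62.213 via wlan0 (matched /10)


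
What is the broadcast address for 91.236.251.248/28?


Network: 91.236.251.240/28
Host bits = 4
Set all host bits to 1:
Broadcast: 91.236.251.255


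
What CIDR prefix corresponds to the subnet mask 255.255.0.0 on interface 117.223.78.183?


Binary: 11111111.11111111.00000000.00000000
Count leading 1s
Prefix: /16


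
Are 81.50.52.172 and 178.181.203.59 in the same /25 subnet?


Mask: 255.255.255.128
81.50.52.172 AND mask = 81.50.52.128
178.181.203.59 AND mask = 178.181.203.0
No, different subnets (81.50.52.128 vs 178.181.203.0)


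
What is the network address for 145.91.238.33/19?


IP:   10010001.01011011.11101110.00100001
Mask: 11111111.11111111.11100000.00000000
AND operation:
Net:  10010001.01011011.11100000.00000000
Network: 145.91.224.0/19


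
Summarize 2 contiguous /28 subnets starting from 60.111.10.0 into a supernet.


Original prefix: /28
Number of subnets: 2 = 2^1
New prefix = 28 - 1 = 27
Supernet: 60.111.10.0/27


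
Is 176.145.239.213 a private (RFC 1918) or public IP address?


RFC 1918 private ranges:
  10.0.0.0/8 (10.0.0.0 - 10.255.255.255)
  172.16.0.0/12 (172.16.0.0 - 172.31.255.255)
  192.168.0.0/16 (192.168.0.0 - 192.168.255.255)
Public (not in any RFC 1918 range)


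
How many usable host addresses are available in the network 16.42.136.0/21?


Host bits = 32 - 21 = 11
Total addresses = 2^11 = 2048
Usable = total - 2 (network and broadcast)
Usable hosts: 2046


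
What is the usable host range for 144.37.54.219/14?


Network: 144.36.0.0
Broadcast: 144.39.255.255
First usable = network + 1
Last usable = broadcast - 1
Range: 144.36.0.1 to 144.39.255.254


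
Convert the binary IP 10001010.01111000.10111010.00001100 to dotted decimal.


10001010 = 138
01111000 = 120
10111010 = 186
00001100 = 12
IP: 138.120.186.12


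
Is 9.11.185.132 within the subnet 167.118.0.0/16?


Subnet network: 167.118.0.0
Test IP AND mask: 9.11.0.0
No, 9.11.185.132 is not in 167.118.0.0/16


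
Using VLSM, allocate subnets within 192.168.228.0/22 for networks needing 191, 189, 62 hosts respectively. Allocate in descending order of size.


191 hosts -> /24 (254 usable): 192.168.228.0/24
189 hosts -> /24 (254 usable): 192.168.229.0/24
62 hosts -> /26 (62 usable): 192.168.230.0/26
Allocation: 192.168.228.0/24 (191 hosts, 254 usable); 192.168.229.0/24 (189 hosts, 254 usable); 192.168.230.0/26 (62 hosts, 62 usable)


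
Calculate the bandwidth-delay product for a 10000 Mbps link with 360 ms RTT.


BDP = bandwidth * RTT
= 10000 Mbps * 360 ms
= 10000 * 1e6 * 360 / 1000 bits
= 3600000000 bits
= 450000000 bytes
= 439453.125 KB
BDP = 3600000000 bits (450000000 bytes)


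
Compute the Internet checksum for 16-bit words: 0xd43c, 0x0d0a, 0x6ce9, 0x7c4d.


Sum all words (with carry folding):
+ 0xd43c = 0xd43c
+ 0x0d0a = 0xe146
+ 0x6ce9 = 0x4e30
+ 0x7c4d = 0xca7d
One's complement: ~0xca7d
Checksum = 0x3582


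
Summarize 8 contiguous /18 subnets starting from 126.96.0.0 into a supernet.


Original prefix: /18
Number of subnets: 8 = 2^3
New prefix = 18 - 3 = 15
Supernet: 126.96.0.0/15


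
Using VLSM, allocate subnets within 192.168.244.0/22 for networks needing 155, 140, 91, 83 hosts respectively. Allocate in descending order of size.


155 hosts -> /24 (254 usable): 192.168.244.0/24
140 hosts -> /24 (254 usable): 192.168.245.0/24
91 hosts -> /25 (126 usable): 192.168.246.0/25
83 hosts -> /25 (126 usable): 192.168.246.128/25
Allocation: 192.168.244.0/24 (155 hosts, 254 usable); 192.168.245.0/24 (140 hosts, 254 usable); 192.168.246.0/25 (91 hosts, 126 usable); 192.168.246.128/25 (83 hosts, 126 usable)


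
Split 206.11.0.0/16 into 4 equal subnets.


New prefix = 16 + 2 = 18
Each subnet has 16384 addresses
  206.11.0.0/18
  206.11.64.0/18
  206.11.128.0/18
  206.11.192.0/18
Subnets: 206.11.0.0/18, 206.11.64.0/18, 206.11.128.0/18, 206.11.192.0/18


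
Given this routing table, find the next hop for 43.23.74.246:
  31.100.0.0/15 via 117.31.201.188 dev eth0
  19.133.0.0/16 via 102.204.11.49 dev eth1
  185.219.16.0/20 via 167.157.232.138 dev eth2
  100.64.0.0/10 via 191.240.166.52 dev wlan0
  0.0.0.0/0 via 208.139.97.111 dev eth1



Longest prefix match for 43.23.74.246:
  /15 31.100.0.0: no
  /16 19.133.0.0: no
  /20 185.219.16.0: no
  /10 100.64.0.0: no
  /0 0.0.0.0: MATCH
Selected: next-hop 208.139.97.111 via eth1 (matched /0)
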